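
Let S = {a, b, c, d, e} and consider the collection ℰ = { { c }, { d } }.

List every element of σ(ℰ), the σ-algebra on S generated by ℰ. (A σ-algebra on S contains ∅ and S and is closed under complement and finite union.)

σ(ℰ) (8 sets): { {}, { c }, { d }, { c, d }, { a, b, e }, { a, b, c, e }, { a, b, d, e }, S }

Check:
Take S₀ = ℰ ∪ {∅, S} = { {}, { c }, { d }, S }.
Pass 1. New:
  { c, d }  = { c } ∪ { d }
  { a, b, c, e }  = { d }ᶜ
  { a, b, d, e }  = { c }ᶜ
  (now 7)
Pass 2: +1 →
  { a, b, e }  = { c, d }ᶜ
  (now 8)
Pass 3: stable.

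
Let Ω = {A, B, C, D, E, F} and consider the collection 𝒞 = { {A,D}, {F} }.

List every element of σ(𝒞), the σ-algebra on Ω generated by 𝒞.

Initial family (4 sets): { {}, {F}, {A,D}, Ω }.
Pass 1. New:
  {A,D,F}  = {F} ∪ {A,D}
  {B,C,E,F}  = Ω∖{A,D}
  {A,B,C,D,E}  = Ω∖{F}
  [7 total]
Pass 2 (1 new):
  {B,C,E}  = Ω∖{A,D,F}
  [8 total]
Pass 3: already closed under ᶜ and ∪.

σ(𝒞) = { {}, {F}, {A,D}, {A,D,F}, {B,C,E}, {B,C,E,F}, {A,B,C,D,E}, Ω }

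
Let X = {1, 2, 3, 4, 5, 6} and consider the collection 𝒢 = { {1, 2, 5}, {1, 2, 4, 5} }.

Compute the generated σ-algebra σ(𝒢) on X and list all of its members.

σ(𝒢) = { ∅, {4}, {3, 6}, {1, 2, 5}, {3, 4, 6}, {1, 2, 4, 5}, {1, 2, 3, 5, 6}, X }

Check:
Initial family (4 sets): { ∅, {1, 2, 5}, {1, 2, 4, 5}, X }.
Round 1. New:
  {3, 6}  = complement {1, 2, 4, 5}
  {3, 4, 6}  = complement {1, 2, 5}
  (now 6)
Round 2: +1 →
  {1, 2, 3, 5, 6}  = {1, 2, 5} ∪ {3, 6}
  (now 7)
Round 3: 1 new —
  {4}  = complement {1, 2, 3, 5, 6}
  (now 8)
Round 4 adds nothing — fixpoint reached.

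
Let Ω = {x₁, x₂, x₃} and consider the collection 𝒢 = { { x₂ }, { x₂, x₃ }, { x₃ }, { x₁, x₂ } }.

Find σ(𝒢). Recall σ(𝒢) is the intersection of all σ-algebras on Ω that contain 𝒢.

Take S₀ = 𝒢 ∪ {∅, Ω} = { {}, { x₂ }, { x₃ }, { x₁, x₂ }, { x₂, x₃ }, Ω }.
Round 1 (2 new):
  { x₁ }  = ᶜ of { x₂, x₃ }
  { x₁, x₃ }  = ᶜ of { x₂ }
  [8 total]
Round 2: stable.

Therefore σ(𝒢) = { {}, { x₁ }, { x₂ }, { x₃ }, { x₁, x₂ }, { x₁, x₃ }, { x₂, x₃ }, Ω } (|σ(𝒢)| = 8).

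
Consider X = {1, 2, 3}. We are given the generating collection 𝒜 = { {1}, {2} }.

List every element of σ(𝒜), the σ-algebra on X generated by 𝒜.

|σ(𝒜)| = 8.  σ(𝒜) = { {}, {1}, {2}, {3}, {1,2}, {1,3}, {2,3}, X }

Working:
Take S₀ = 𝒜 ∪ {∅, X} = { {}, {1}, {2}, X }.
Pass 1: +3 →
  {1,2}  = {1} ∪ {2}
  {1,3}  = {2}ᶜ
  {2,3}  = {1}ᶜ
Pass 2. New:
  {3}  = {1,2}ᶜ
Pass 3: already closed under ᶜ and ∪.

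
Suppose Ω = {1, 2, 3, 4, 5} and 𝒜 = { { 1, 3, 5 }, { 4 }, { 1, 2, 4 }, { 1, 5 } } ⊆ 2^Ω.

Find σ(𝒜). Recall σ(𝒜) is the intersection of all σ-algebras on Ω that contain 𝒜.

|σ(𝒜)| = 32.  σ(𝒜) = { {}, { 1 }, { 2 }, { 3 }, { 4 }, { 5 }, { 1, 2 }, { 1, 3 }, { 1, 4 }, { 1, 5 }, { 2, 3 }, { 2, 4 }, { 2, 5 }, { 3, 4 }, { 3, 5 }, { 4, 5 }, { 1, 2, 3 }, { 1, 2, 4 }, { 1, 2, 5 }, { 1, 3, 4 }, { 1, 3, 5 }, { 1, 4, 5 }, { 2, 3, 4 }, { 2, 3, 5 }, { 2, 4, 5 }, { 3, 4, 5 }, { 1, 2, 3, 4 }, { 1, 2, 3, 5 }, { 1, 2, 4, 5 }, { 1, 3, 4, 5 }, { 2, 3, 4, 5 }, Ω }

Trace:
Take S₀ = 𝒜 ∪ {∅, Ω} = { {}, { 4 }, { 1, 5 }, { 1, 2, 4 }, { 1, 3, 5 }, Ω }.
Step 1 (7 new):
  { 2, 4 }  = ᶜ of { 1, 3, 5 }
  { 3, 5 }  = ᶜ of { 1, 2, 4 }
  { 1, 4, 5 }  = { 1, 5 } ∪ { 4 }
  { 2, 3, 4 }  = ᶜ of { 1, 5 }
  { 1, 2, 3, 5 }  = ᶜ of { 4 }
  { 1, 2, 4, 5 }  = { 1, 5 } ∪ { 1, 2, 4 }
  { 1, 3, 4, 5 }  = { 4 } ∪ { 1, 3, 5 }
  |family| = 13
Step 2. New:
  { 2 }  = ᶜ of { 1, 3, 4, 5 }
  { 3 }  = ᶜ of { 1, 2, 4, 5 }
  { 2, 3 }  = ᶜ of { 1, 4, 5 }
  { 3, 4, 5 }  = { 4 } ∪ { 3, 5 }
  { 1, 2, 3, 4 }  = { 1, 2, 4 } ∪ { 2, 3, 4 }
  { 2, 3, 4, 5 }  = { 3, 5 } ∪ { 2, 3, 4 }
  |family| = 19
Step 3. New:
  { 1 }  = ᶜ of { 2, 3, 4, 5 }
  { 5 }  = ᶜ of { 1, 2, 3, 4 }
  { 1, 2 }  = ᶜ of { 3, 4, 5 }
  { 3, 4 }  = { 3 } ∪ { 4 }
  { 1, 2, 5 }  = { 2 } ∪ { 1, 5 }
  { 2, 3, 5 }  = { 2 } ∪ { 3, 5 }
  |family| = 25
Step 4. New:
  { 1, 3 }  = { 3 } ∪ { 1 }
  { 1, 4 }  = ᶜ of { 2, 3, 5 }
  { 2, 5 }  = { 2 } ∪ { 5 }
  { 4, 5 }  = { 5 } ∪ { 4 }
  { 1, 2, 3 }  = { 1, 2 } ∪ { 3 }
  { 1, 3, 4 }  = { 3, 4 } ∪ { 1 }
  { 2, 4, 5 }  = { 5 } ∪ { 2, 4 }
  |family| = 32
Step 5: no new sets; the family is a σ-algebra.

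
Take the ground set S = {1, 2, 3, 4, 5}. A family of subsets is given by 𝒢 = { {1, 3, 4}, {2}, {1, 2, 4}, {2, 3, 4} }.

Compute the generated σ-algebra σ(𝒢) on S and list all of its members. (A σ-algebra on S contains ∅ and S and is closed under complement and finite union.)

Answer: σ(𝒢) = { {}, {1}, {2}, {3}, {4}, {5}, {1, 2}, {1, 3}, {1, 4}, {1, 5}, {2, 3}, {2, 4}, {2, 5}, {3, 4}, {3, 5}, {4, 5}, {1, 2, 3}, {1, 2, 4}, {1, 2, 5}, {1, 3, 4}, {1, 3, 5}, {1, 4, 5}, {2, 3, 4}, {2, 3, 5}, {2, 4, 5}, {3, 4, 5}, {1, 2, 3, 4}, {1, 2, 3, 5}, {1, 2, 4, 5}, {1, 3, 4, 5}, {2, 3, 4, 5}, S }

Working:
Begin from { {}, {2}, {1, 2, 4}, {1, 3, 4}, {2, 3, 4}, S } (that is, 𝒢 plus ∅ and S).
Iteration 1. New:
  {1, 5}  = complement {2, 3, 4}
  {2, 5}  = complement {1, 3, 4}
  {3, 5}  = complement {1, 2, 4}
  {1, 2, 3, 4}  = {1, 3, 4} ∪ {2, 3, 4}
  {1, 3, 4, 5}  = complement {2}
  — 11 sets.
Iteration 2. New:
  {5}  = complement {1, 2, 3, 4}
  {1, 2, 5}  = {2, 5} ∪ {1, 5}
  {1, 3, 5}  = {1, 5} ∪ {3, 5}
  {2, 3, 5}  = {2, 5} ∪ {3, 5}
  {1, 2, 4, 5}  = {2, 5} ∪ {1, 2, 4}
  {2, 3, 4, 5}  = {2, 5} ∪ {2, 3, 4}
  — 17 sets.
Iteration 3 (6 new):
  {1}  = complement {2, 3, 4, 5}
  {3}  = complement {1, 2, 4, 5}
  {1, 4}  = complement {2, 3, 5}
  {2, 4}  = complement {1, 3, 5}
  {3, 4}  = complement {1, 2, 5}
  {1, 2, 3, 5}  = {2, 5} ∪ {1, 3, 5}
  — 23 sets.
Iteration 4. New:
  {4}  = complement {1, 2, 3, 5}
  {1, 2}  = {2} ∪ {1}
  {1, 3}  = {3} ∪ {1}
  {2, 3}  = {2} ∪ {3}
  {1, 4, 5}  = {5} ∪ {1, 4}
  {2, 4, 5}  = {2, 5} ∪ {2, 4}
  {3, 4, 5}  = {3, 4} ∪ {5}
  — 30 sets.
Iteration 5 (2 new):
  {4, 5}  = {5} ∪ {4}
  {1, 2, 3}  = {1, 2} ∪ {3}
  — 32 sets.
Iteration 6 adds nothing — fixpoint reached.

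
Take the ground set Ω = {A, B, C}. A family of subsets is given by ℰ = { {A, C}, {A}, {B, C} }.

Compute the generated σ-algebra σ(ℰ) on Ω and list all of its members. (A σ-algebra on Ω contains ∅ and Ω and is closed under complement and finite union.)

Seed the family with ℰ together with ∅ and Ω: { {}, {A}, {A, C}, {B, C}, Ω }.
Step 1 (1 new):
  {B}  = ᶜ of {A, C}
Step 2 adds 1:
  {A, B}  = {B} ∪ {A}
Step 3 (1 new):
  {C}  = ᶜ of {A, B}
Step 4 adds nothing — fixpoint reached.

|σ(ℰ)| = 8.  σ(ℰ) = { {}, {A}, {B}, {C}, {A, B}, {A, C}, {B, C}, Ω }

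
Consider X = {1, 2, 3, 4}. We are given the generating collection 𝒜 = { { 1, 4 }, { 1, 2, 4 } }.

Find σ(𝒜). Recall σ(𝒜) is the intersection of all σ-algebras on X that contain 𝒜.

Answer: σ(𝒜) = { {}, { 2 }, { 3 }, { 1, 4 }, { 2, 3 }, { 1, 2, 4 }, { 1, 3, 4 }, X }

Check:
Initial family (4 sets): { {}, { 1, 4 }, { 1, 2, 4 }, X }.
Iteration 1 adds 2:
  { 3 }  = ᶜ of { 1, 2, 4 }
  { 2, 3 }  = ᶜ of { 1, 4 }
  |family| = 6
Iteration 2. New:
  { 1, 3, 4 }  = { 3 } ∪ { 1, 4 }
  |family| = 7
Iteration 3 (1 new):
  { 2 }  = ᶜ of { 1, 3, 4 }
  |family| = 8
Iteration 4: no new sets; the family is a σ-algebra.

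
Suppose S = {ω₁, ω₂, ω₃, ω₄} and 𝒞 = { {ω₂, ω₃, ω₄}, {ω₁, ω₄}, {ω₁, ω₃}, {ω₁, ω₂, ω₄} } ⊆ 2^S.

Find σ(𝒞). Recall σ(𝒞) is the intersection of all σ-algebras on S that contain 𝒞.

Initial family (6 sets): { ∅, {ω₁, ω₃}, {ω₁, ω₄}, {ω₁, ω₂, ω₄}, {ω₂, ω₃, ω₄}, S }.
Round 1 adds 5:
  {ω₁}  = complement {ω₂, ω₃, ω₄}
  {ω₃}  = complement {ω₁, ω₂, ω₄}
  {ω₂, ω₃}  = complement {ω₁, ω₄}
  {ω₂, ω₄}  = complement {ω₁, ω₃}
  {ω₁, ω₃, ω₄}  = {ω₁, ω₄} ∪ {ω₁, ω₃}
  [11 total]
Round 2 (2 new):
  {ω₂}  = complement {ω₁, ω₃, ω₄}
  {ω₁, ω₂, ω₃}  = {ω₂, ω₃} ∪ {ω₁, ω₃}
  [13 total]
Round 3: 2 new —
  {ω₄}  = complement {ω₁, ω₂, ω₃}
  {ω₁, ω₂}  = {ω₂} ∪ {ω₁}
  [15 total]
Round 4 (1 new):
  {ω₃, ω₄}  = complement {ω₁, ω₂}
  [16 total]
After Round 5 the family is unchanged; done.

Therefore σ(𝒞) = { ∅, {ω₁}, {ω₂}, {ω₃}, {ω₄}, {ω₁, ω₂}, {ω₁, ω₃}, {ω₁, ω₄}, {ω₂, ω₃}, {ω₂, ω₄}, {ω₃, ω₄}, {ω₁, ω₂, ω₃}, {ω₁, ω₂, ω₄}, {ω₁, ω₃, ω₄}, {ω₂, ω₃, ω₄}, S } (|σ(𝒞)| = 16).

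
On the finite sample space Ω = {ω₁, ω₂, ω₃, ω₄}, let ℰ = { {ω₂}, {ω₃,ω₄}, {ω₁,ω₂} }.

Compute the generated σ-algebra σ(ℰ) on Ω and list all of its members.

Begin from { ∅, {ω₂}, {ω₁,ω₂}, {ω₃,ω₄}, Ω } (that is, ℰ plus ∅ and Ω).
Step 1. New:
  {ω₁,ω₃,ω₄}  = {ω₂}ᶜ
  {ω₂,ω₃,ω₄}  = {ω₃,ω₄} ∪ {ω₂}
  (now 7)
Step 2: 1 new —
  {ω₁}  = {ω₂,ω₃,ω₄}ᶜ
  (now 8)
Step 3: closed — nothing new.

σ(ℰ) = { ∅, {ω₁}, {ω₂}, {ω₁,ω₂}, {ω₃,ω₄}, {ω₁,ω₃,ω₄}, {ω₂,ω₃,ω₄}, Ω }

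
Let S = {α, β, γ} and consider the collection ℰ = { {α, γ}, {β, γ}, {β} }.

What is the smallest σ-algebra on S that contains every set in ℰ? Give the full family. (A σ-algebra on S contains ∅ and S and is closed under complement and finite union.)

σ(ℰ) (8 sets): { {}, {α}, {β}, {γ}, {α, β}, {α, γ}, {β, γ}, S }

Derivation:
Seed the family with ℰ together with ∅ and S: { {}, {β}, {α, γ}, {β, γ}, S }.
Pass 1: 1 new —
  {α}  = ᶜ of {β, γ}
  [6 total]
Pass 2 adds 1:
  {α, β}  = {β} ∪ {α}
  [7 total]
Pass 3 adds 1:
  {γ}  = ᶜ of {α, β}
  [8 total]
Pass 4: closed — nothing new.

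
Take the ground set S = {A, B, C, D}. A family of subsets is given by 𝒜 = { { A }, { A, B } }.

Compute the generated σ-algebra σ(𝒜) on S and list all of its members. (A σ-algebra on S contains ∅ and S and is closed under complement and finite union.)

Initial family (4 sets): { {  }, { A }, { A, B }, S }.
Step 1. New:
  { C, D }  = ᶜ of { A, B }
  { B, C, D }  = ᶜ of { A }
  |family| = 6
Step 2. New:
  { A, C, D }  = { C, D } ∪ { A }
  |family| = 7
Step 3 adds 1:
  { B }  = ᶜ of { A, C, D }
  |family| = 8
Step 4: closed — nothing new.

Hence σ(𝒜) has 8 members: { {  }, { A }, { B }, { A, B }, { C, D }, { A, C, D }, { B, C, D }, S }.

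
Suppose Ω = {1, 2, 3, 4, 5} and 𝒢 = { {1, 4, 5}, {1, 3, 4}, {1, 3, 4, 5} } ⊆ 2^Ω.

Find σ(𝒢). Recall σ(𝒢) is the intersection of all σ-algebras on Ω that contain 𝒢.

σ(𝒢) = { {}, {2}, {3}, {5}, {1, 4}, {2, 3}, {2, 5}, {3, 5}, {1, 2, 4}, {1, 3, 4}, {1, 4, 5}, {2, 3, 5}, {1, 2, 3, 4}, {1, 2, 4, 5}, {1, 3, 4, 5}, Ω }

Derivation:
Begin from { {}, {1, 3, 4}, {1, 4, 5}, {1, 3, 4, 5}, Ω } (that is, 𝒢 plus ∅ and Ω).
Pass 1 (3 new):
  {2}  = complement {1, 3, 4, 5}
  {2, 3}  = complement {1, 4, 5}
  {2, 5}  = complement {1, 3, 4}
  |family| = 8
Pass 2. New:
  {2, 3, 5}  = {2, 5} ∪ {2, 3}
  {1, 2, 3, 4}  = {2} ∪ {1, 3, 4}
  {1, 2, 4, 5}  = {1, 4, 5} ∪ {2, 5}
  |family| = 11
Pass 3: 3 new —
  {3}  = complement {1, 2, 4, 5}
  {5}  = complement {1, 2, 3, 4}
  {1, 4}  = complement {2, 3, 5}
  |family| = 14
Pass 4: +2 →
  {3, 5}  = {3} ∪ {5}
  {1, 2, 4}  = {1, 4} ∪ {2}
  |family| = 16
After Pass 5 the family is unchanged; done.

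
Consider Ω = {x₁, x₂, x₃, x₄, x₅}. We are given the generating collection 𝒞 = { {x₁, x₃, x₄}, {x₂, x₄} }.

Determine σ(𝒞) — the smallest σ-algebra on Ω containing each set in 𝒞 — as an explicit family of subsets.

σ(𝒞) (16 sets): { {}, {x₂}, {x₄}, {x₅}, {x₁, x₃}, {x₂, x₄}, {x₂, x₅}, {x₄, x₅}, {x₁, x₂, x₃}, {x₁, x₃, x₄}, {x₁, x₃, x₅}, {x₂, x₄, x₅}, {x₁, x₂, x₃, x₄}, {x₁, x₂, x₃, x₅}, {x₁, x₃, x₄, x₅}, Ω }

Working:
Begin from { {}, {x₂, x₄}, {x₁, x₃, x₄}, Ω } (that is, 𝒞 plus ∅ and Ω).
Step 1. New:
  {x₂, x₅}  = Ω∖{x₁, x₃, x₄}
  {x₁, x₃, x₅}  = Ω∖{x₂, x₄}
  {x₁, x₂, x₃, x₄}  = {x₂, x₄} ∪ {x₁, x₃, x₄}
  (now 7)
Step 2: 4 new —
  {x₅}  = Ω∖{x₁, x₂, x₃, x₄}
  {x₂, x₄, x₅}  = {x₂, x₅} ∪ {x₂, x₄}
  {x₁, x₂, x₃, x₅}  = {x₂, x₅} ∪ {x₁, x₃, x₅}
  {x₁, x₃, x₄, x₅}  = {x₁, x₃, x₄} ∪ {x₁, x₃, x₅}
  (now 11)
Step 3: 3 new —
  {x₂}  = Ω∖{x₁, x₃, x₄, x₅}
  {x₄}  = Ω∖{x₁, x₂, x₃, x₅}
  {x₁, x₃}  = Ω∖{x₂, x₄, x₅}
  (now 14)
Step 4: 2 new —
  {x₄, x₅}  = {x₄} ∪ {x₅}
  {x₁, x₂, x₃}  = {x₁, x₃} ∪ {x₂}
  (now 16)
Step 5: closed — nothing new.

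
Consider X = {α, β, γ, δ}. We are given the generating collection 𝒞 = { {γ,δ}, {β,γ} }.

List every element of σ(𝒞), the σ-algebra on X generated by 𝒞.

σ(𝒞) (16 sets): { ∅, {α}, {β}, {γ}, {δ}, {α,β}, {α,γ}, {α,δ}, {β,γ}, {β,δ}, {γ,δ}, {α,β,γ}, {α,β,δ}, {α,γ,δ}, {β,γ,δ}, X }

Trace:
Start: 𝒞 ∪ {∅, X} = { ∅, {β,γ}, {γ,δ}, X }.
Iteration 1. New:
  {α,β}  = complement {γ,δ}
  {α,δ}  = complement {β,γ}
  {β,γ,δ}  = {γ,δ} ∪ {β,γ}
  |family| = 7
Iteration 2: 4 new —
  {α}  = complement {β,γ,δ}
  {α,β,γ}  = {β,γ} ∪ {α,β}
  {α,β,δ}  = {α,δ} ∪ {α,β}
  {α,γ,δ}  = {γ,δ} ∪ {α,δ}
  |family| = 11
Iteration 3. New:
  {β}  = complement {α,γ,δ}
  {γ}  = complement {α,β,δ}
  {δ}  = complement {α,β,γ}
  |family| = 14
Iteration 4. New:
  {α,γ}  = {γ} ∪ {α}
  {β,δ}  = {δ} ∪ {β}
  |family| = 16
Iteration 5: closed — nothing new.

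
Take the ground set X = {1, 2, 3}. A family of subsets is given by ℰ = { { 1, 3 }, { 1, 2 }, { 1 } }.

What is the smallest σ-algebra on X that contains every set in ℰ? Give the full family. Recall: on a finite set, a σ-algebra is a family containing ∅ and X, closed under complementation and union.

Answer: σ(ℰ) = { ∅, { 1 }, { 2 }, { 3 }, { 1, 2 }, { 1, 3 }, { 2, 3 }, X }

Trace:
Seed the family with ℰ together with ∅ and X: { ∅, { 1 }, { 1, 2 }, { 1, 3 }, X }.
Step 1 adds 3:
  { 2 }  = X∖{ 1, 3 }
  { 3 }  = X∖{ 1, 2 }
  { 2, 3 }  = X∖{ 1 }
  |family| = 8
Step 2: closed — nothing new.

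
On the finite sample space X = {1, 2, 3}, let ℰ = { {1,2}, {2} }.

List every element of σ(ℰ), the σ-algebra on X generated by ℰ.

|σ(ℰ)| = 8.  σ(ℰ) = { {}, {1}, {2}, {3}, {1,2}, {1,3}, {2,3}, X }

Derivation:
Begin from { {}, {2}, {1,2}, X } (that is, ℰ plus ∅ and X).
Round 1. New:
  {3}  = ᶜ of {1,2}
  {1,3}  = ᶜ of {2}
  (now 6)
Round 2. New:
  {2,3}  = {3} ∪ {2}
  (now 7)
Round 3: +1 →
  {1}  = ᶜ of {2,3}
  (now 8)
After Round 4 the family is unchanged; done.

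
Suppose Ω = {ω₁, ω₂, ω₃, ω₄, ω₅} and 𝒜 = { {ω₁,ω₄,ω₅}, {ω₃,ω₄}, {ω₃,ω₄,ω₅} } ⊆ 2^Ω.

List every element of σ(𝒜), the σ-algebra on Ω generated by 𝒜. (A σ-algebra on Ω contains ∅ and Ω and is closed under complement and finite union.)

|σ(𝒜)| = 32.  σ(𝒜) = { {}, {ω₁}, {ω₂}, {ω₃}, {ω₄}, {ω₅}, {ω₁,ω₂}, {ω₁,ω₃}, {ω₁,ω₄}, {ω₁,ω₅}, {ω₂,ω₃}, {ω₂,ω₄}, {ω₂,ω₅}, {ω₃,ω₄}, {ω₃,ω₅}, {ω₄,ω₅}, {ω₁,ω₂,ω₃}, {ω₁,ω₂,ω₄}, {ω₁,ω₂,ω₅}, {ω₁,ω₃,ω₄}, {ω₁,ω₃,ω₅}, {ω₁,ω₄,ω₅}, {ω₂,ω₃,ω₄}, {ω₂,ω₃,ω₅}, {ω₂,ω₄,ω₅}, {ω₃,ω₄,ω₅}, {ω₁,ω₂,ω₃,ω₄}, {ω₁,ω₂,ω₃,ω₅}, {ω₁,ω₂,ω₄,ω₅}, {ω₁,ω₃,ω₄,ω₅}, {ω₂,ω₃,ω₄,ω₅}, Ω }

Trace:
Start: 𝒜 ∪ {∅, Ω} = { {}, {ω₃,ω₄}, {ω₁,ω₄,ω₅}, {ω₃,ω₄,ω₅}, Ω }.
Step 1 (4 new):
  {ω₁,ω₂}  = Ω∖{ω₃,ω₄,ω₅}
  {ω₂,ω₃}  = Ω∖{ω₁,ω₄,ω₅}
  {ω₁,ω₂,ω₅}  = Ω∖{ω₃,ω₄}
  {ω₁,ω₃,ω₄,ω₅}  = {ω₁,ω₄,ω₅} ∪ {ω₃,ω₄,ω₅}
  — 9 sets.
Step 2: 7 new —
  {ω₂}  = Ω∖{ω₁,ω₃,ω₄,ω₅}
  {ω₁,ω₂,ω₃}  = {ω₁,ω₂} ∪ {ω₂,ω₃}
  {ω₂,ω₃,ω₄}  = {ω₃,ω₄} ∪ {ω₂,ω₃}
  {ω₁,ω₂,ω₃,ω₄}  = {ω₃,ω₄} ∪ {ω₁,ω₂}
  {ω₁,ω₂,ω₃,ω₅}  = {ω₁,ω₂,ω₅} ∪ {ω₂,ω₃}
  {ω₁,ω₂,ω₄,ω₅}  = {ω₁,ω₄,ω₅} ∪ {ω₁,ω₂}
  {ω₂,ω₃,ω₄,ω₅}  = {ω₃,ω₄,ω₅} ∪ {ω₂,ω₃}
  — 16 sets.
Step 3 adds 6:
  {ω₁}  = Ω∖{ω₂,ω₃,ω₄,ω₅}
  {ω₃}  = Ω∖{ω₁,ω₂,ω₄,ω₅}
  {ω₄}  = Ω∖{ω₁,ω₂,ω₃,ω₅}
  {ω₅}  = Ω∖{ω₁,ω₂,ω₃,ω₄}
  {ω₁,ω₅}  = Ω∖{ω₂,ω₃,ω₄}
  {ω₄,ω₅}  = Ω∖{ω₁,ω₂,ω₃}
  — 22 sets.
Step 4 adds 10:
  {ω₁,ω₃}  = {ω₃} ∪ {ω₁}
  {ω₁,ω₄}  = {ω₄} ∪ {ω₁}
  {ω₂,ω₄}  = {ω₂} ∪ {ω₄}
  {ω₂,ω₅}  = {ω₂} ∪ {ω₅}
  {ω₃,ω₅}  = {ω₅} ∪ {ω₃}
  {ω₁,ω₂,ω₄}  = {ω₁,ω₂} ∪ {ω₄}
  {ω₁,ω₃,ω₄}  = {ω₃,ω₄} ∪ {ω₁}
  {ω₁,ω₃,ω₅}  = {ω₃} ∪ {ω₁,ω₅}
  {ω₂,ω₃,ω₅}  = {ω₅} ∪ {ω₂,ω₃}
  {ω₂,ω₄,ω₅}  = {ω₂} ∪ {ω₄,ω₅}
  — 32 sets.
After Step 5 the family is unchanged; done.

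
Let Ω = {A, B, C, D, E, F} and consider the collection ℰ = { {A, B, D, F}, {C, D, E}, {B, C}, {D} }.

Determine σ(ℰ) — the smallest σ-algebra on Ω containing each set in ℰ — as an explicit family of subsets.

Initial family (6 sets): { {}, {D}, {B, C}, {C, D, E}, {A, B, D, F}, Ω }.
Iteration 1. New:
  {C, E}  = Ω∖{A, B, D, F}
  {A, B, F}  = Ω∖{C, D, E}
  {B, C, D}  = {B, C} ∪ {D}
  {A, D, E, F}  = Ω∖{B, C}
  {B, C, D, E}  = {C, D, E} ∪ {B, C}
  {A, B, C, D, F}  = {B, C} ∪ {A, B, D, F}
  {A, B, C, E, F}  = Ω∖{D}
  |family| = 13
Iteration 2 (7 new):
  {E}  = Ω∖{A, B, C, D, F}
  {A, F}  = Ω∖{B, C, D, E}
  {A, E, F}  = Ω∖{B, C, D}
  {B, C, E}  = {B, C} ∪ {C, E}
  {A, B, C, F}  = {B, C} ∪ {A, B, F}
  {A, B, D, E, F}  = {A, B, D, F} ∪ {A, D, E, F}
  {A, C, D, E, F}  = {C, D, E} ∪ {A, D, E, F}
  |family| = 20
Iteration 3 (6 new):
  {B}  = Ω∖{A, C, D, E, F}
  {C}  = Ω∖{A, B, D, E, F}
  {D, E}  = Ω∖{A, B, C, F}
  {A, D, F}  = Ω∖{B, C, E}
  {A, B, E, F}  = {A, E, F} ∪ {A, B, F}
  {A, C, E, F}  = {A, F} ∪ {C, E}
  |family| = 26
Iteration 4 (6 new):
  {B, D}  = Ω∖{A, C, E, F}
  {B, E}  = {B} ∪ {E}
  {C, D}  = Ω∖{A, B, E, F}
  {A, C, F}  = {A, F} ∪ {C}
  {B, D, E}  = {B} ∪ {D, E}
  {A, C, D, F}  = {A, D, F} ∪ {C}
  |family| = 32
Iteration 5: closed — nothing new.

Hence σ(ℰ) has 32 members: { {}, {B}, {C}, {D}, {E}, {A, F}, {B, C}, {B, D}, {B, E}, {C, D}, {C, E}, {D, E}, {A, B, F}, {A, C, F}, {A, D, F}, {A, E, F}, {B, C, D}, {B, C, E}, {B, D, E}, {C, D, E}, {A, B, C, F}, {A, B, D, F}, {A, B, E, F}, {A, C, D, F}, {A, C, E, F}, {A, D, E, F}, {B, C, D, E}, {A, B, C, D, F}, {A, B, C, E, F}, {A, B, D, E, F}, {A, C, D, E, F}, Ω }.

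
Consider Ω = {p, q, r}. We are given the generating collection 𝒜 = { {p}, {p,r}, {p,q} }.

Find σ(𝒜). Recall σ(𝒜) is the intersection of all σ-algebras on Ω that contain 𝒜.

Start: 𝒜 ∪ {∅, Ω} = { ∅, {p}, {p,q}, {p,r}, Ω }.
Pass 1 adds 3:
  {q}  = complement {p,r}
  {r}  = complement {p,q}
  {q,r}  = complement {p}
  |family| = 8
Pass 2: stable.

|σ(𝒜)| = 8.  σ(𝒜) = { ∅, {p}, {q}, {r}, {p,q}, {p,r}, {q,r}, Ω }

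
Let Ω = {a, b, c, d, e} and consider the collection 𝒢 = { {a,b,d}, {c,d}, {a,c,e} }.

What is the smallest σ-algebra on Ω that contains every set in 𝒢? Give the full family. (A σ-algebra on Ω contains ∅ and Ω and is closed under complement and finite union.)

Start: 𝒢 ∪ {∅, Ω} = { {}, {c,d}, {a,b,d}, {a,c,e}, Ω }.
Iteration 1: +5 →
  {b,d}  = complement {a,c,e}
  {c,e}  = complement {a,b,d}
  {a,b,e}  = complement {c,d}
  {a,b,c,d}  = {c,d} ∪ {a,b,d}
  {a,c,d,e}  = {c,d} ∪ {a,c,e}
  (now 10)
Iteration 2 adds 7:
  {b}  = complement {a,c,d,e}
  {e}  = complement {a,b,c,d}
  {b,c,d}  = {c,d} ∪ {b,d}
  {c,d,e}  = {c,d} ∪ {c,e}
  {a,b,c,e}  = {a,c,e} ∪ {a,b,e}
  {a,b,d,e}  = {a,b,d} ∪ {a,b,e}
  {b,c,d,e}  = {c,e} ∪ {b,d}
  (now 17)
Iteration 3: +8 →
  {a}  = complement {b,c,d,e}
  {c}  = complement {a,b,d,e}
  {d}  = complement {a,b,c,e}
  {a,b}  = complement {c,d,e}
  {a,e}  = complement {b,c,d}
  {b,e}  = {b} ∪ {e}
  {b,c,e}  = {c,e} ∪ {b}
  {b,d,e}  = {b,d} ∪ {e}
  (now 25)
Iteration 4 (7 new):
  {a,c}  = complement {b,d,e}
  {a,d}  = complement {b,c,e}
  {b,c}  = {b} ∪ {c}
  {d,e}  = {e} ∪ {d}
  {a,b,c}  = {a,b} ∪ {c}
  {a,c,d}  = complement {b,e}
  {a,d,e}  = {a,e} ∪ {d}
  (now 32)
Iteration 5 adds nothing — fixpoint reached.

|σ(𝒢)| = 32.  σ(𝒢) = { {}, {a}, {b}, {c}, {d}, {e}, {a,b}, {a,c}, {a,d}, {a,e}, {b,c}, {b,d}, {b,e}, {c,d}, {c,e}, {d,e}, {a,b,c}, {a,b,d}, {a,b,e}, {a,c,d}, {a,c,e}, {a,d,e}, {b,c,d}, {b,c,e}, {b,d,e}, {c,d,e}, {a,b,c,d}, {a,b,c,e}, {a,b,d,e}, {a,c,d,e}, {b,c,d,e}, Ω }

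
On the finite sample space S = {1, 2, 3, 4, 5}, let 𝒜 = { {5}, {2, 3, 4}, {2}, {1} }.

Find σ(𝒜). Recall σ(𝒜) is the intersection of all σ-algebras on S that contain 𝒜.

|σ(𝒜)| = 16.  σ(𝒜) = { {}, {1}, {2}, {5}, {1, 2}, {1, 5}, {2, 5}, {3, 4}, {1, 2, 5}, {1, 3, 4}, {2, 3, 4}, {3, 4, 5}, {1, 2, 3, 4}, {1, 3, 4, 5}, {2, 3, 4, 5}, S }

Derivation:
Start: 𝒜 ∪ {∅, S} = { {}, {1}, {2}, {5}, {2, 3, 4}, S }.
Step 1 adds 6:
  {1, 2}  = {2} ∪ {1}
  {1, 5}  = S∖{2, 3, 4}
  {2, 5}  = {2} ∪ {5}
  {1, 2, 3, 4}  = S∖{5}
  {1, 3, 4, 5}  = S∖{2}
  {2, 3, 4, 5}  = S∖{1}
  [12 total]
Step 2 adds 3:
  {1, 2, 5}  = {2, 5} ∪ {1, 2}
  {1, 3, 4}  = S∖{2, 5}
  {3, 4, 5}  = S∖{1, 2}
  [15 total]
Step 3: 1 new —
  {3, 4}  = S∖{1, 2, 5}
  [16 total]
Step 4: closed — nothing new.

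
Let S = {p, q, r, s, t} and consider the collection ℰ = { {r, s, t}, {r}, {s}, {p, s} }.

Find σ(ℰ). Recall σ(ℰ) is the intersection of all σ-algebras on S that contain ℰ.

Start: ℰ ∪ {∅, S} = { {}, {r}, {s}, {p, s}, {r, s, t}, S }.
Round 1 adds 7:
  {p, q}  = complement {r, s, t}
  {r, s}  = {r} ∪ {s}
  {p, r, s}  = {r} ∪ {p, s}
  {q, r, t}  = complement {p, s}
  {p, q, r, t}  = complement {s}
  {p, q, s, t}  = complement {r}
  {p, r, s, t}  = {r, s, t} ∪ {p, s}
  |family| = 13
Round 2: +7 →
  {q}  = complement {p, r, s, t}
  {q, t}  = complement {p, r, s}
  {p, q, r}  = {p, q} ∪ {r}
  {p, q, s}  = {p, q} ∪ {p, s}
  {p, q, t}  = complement {r, s}
  {p, q, r, s}  = {r, s} ∪ {p, q}
  {q, r, s, t}  = {r, s, t} ∪ {q, r, t}
  |family| = 20
Round 3: 8 new —
  {p}  = complement {q, r, s, t}
  {t}  = complement {p, q, r, s}
  {q, r}  = {q} ∪ {r}
  {q, s}  = {q} ∪ {s}
  {r, t}  = complement {p, q, s}
  {s, t}  = complement {p, q, r}
  {q, r, s}  = {r, s} ∪ {q}
  {q, s, t}  = {q, t} ∪ {s}
  |family| = 28
Round 4 adds 4:
  {p, r}  = complement {q, s, t}
  {p, t}  = complement {q, r, s}
  {p, r, t}  = complement {q, s}
  {p, s, t}  = complement {q, r}
  |family| = 32
Round 5: no new sets; the family is a σ-algebra.

σ(ℰ) = { {}, {p}, {q}, {r}, {s}, {t}, {p, q}, {p, r}, {p, s}, {p, t}, {q, r}, {q, s}, {q, t}, {r, s}, {r, t}, {s, t}, {p, q, r}, {p, q, s}, {p, q, t}, {p, r, s}, {p, r, t}, {p, s, t}, {q, r, s}, {q, r, t}, {q, s, t}, {r, s, t}, {p, q, r, s}, {p, q, r, t}, {p, q, s, t}, {p, r, s, t}, {q, r, s, t}, S }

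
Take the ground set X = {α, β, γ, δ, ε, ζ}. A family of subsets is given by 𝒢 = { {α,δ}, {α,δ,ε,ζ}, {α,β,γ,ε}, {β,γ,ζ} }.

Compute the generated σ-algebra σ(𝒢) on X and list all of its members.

Begin from { {}, {α,δ}, {β,γ,ζ}, {α,β,γ,ε}, {α,δ,ε,ζ}, X } (that is, 𝒢 plus ∅ and X).
Iteration 1 adds 7:
  {β,γ}  = complement {α,δ,ε,ζ}
  {δ,ζ}  = complement {α,β,γ,ε}
  {α,δ,ε}  = complement {β,γ,ζ}
  {β,γ,ε,ζ}  = complement {α,δ}
  {α,β,γ,δ,ε}  = {α,δ} ∪ {α,β,γ,ε}
  {α,β,γ,δ,ζ}  = {α,δ} ∪ {β,γ,ζ}
  {α,β,γ,ε,ζ}  = {β,γ,ζ} ∪ {α,β,γ,ε}
Iteration 2: 7 new —
  {δ}  = complement {α,β,γ,ε,ζ}
  {ε}  = complement {α,β,γ,δ,ζ}
  {ζ}  = complement {α,β,γ,δ,ε}
  {α,δ,ζ}  = {α,δ} ∪ {δ,ζ}
  {α,β,γ,δ}  = {β,γ} ∪ {α,δ}
  {β,γ,δ,ζ}  = {β,γ,ζ} ∪ {δ,ζ}
  {β,γ,δ,ε,ζ}  = {δ,ζ} ∪ {β,γ,ε,ζ}
Iteration 3 (7 new):
  {α}  = complement {β,γ,δ,ε,ζ}
  {α,ε}  = complement {β,γ,δ,ζ}
  {δ,ε}  = {ε} ∪ {δ}
  {ε,ζ}  = complement {α,β,γ,δ}
  {β,γ,δ}  = {β,γ} ∪ {δ}
  {β,γ,ε}  = complement {α,δ,ζ}
  {δ,ε,ζ}  = {δ,ζ} ∪ {ε}
Iteration 4: 5 new —
  {α,ζ}  = {α} ∪ {ζ}
  {α,β,γ}  = complement {δ,ε,ζ}
  {α,ε,ζ}  = complement {β,γ,δ}
  {α,β,γ,ζ}  = complement {δ,ε}
  {β,γ,δ,ε}  = {β,γ,δ} ∪ {ε}
Iteration 5: already closed under ᶜ and ∪.

σ(𝒢) = { {}, {α}, {δ}, {ε}, {ζ}, {α,δ}, {α,ε}, {α,ζ}, {β,γ}, {δ,ε}, {δ,ζ}, {ε,ζ}, {α,β,γ}, {α,δ,ε}, {α,δ,ζ}, {α,ε,ζ}, {β,γ,δ}, {β,γ,ε}, {β,γ,ζ}, {δ,ε,ζ}, {α,β,γ,δ}, {α,β,γ,ε}, {α,β,γ,ζ}, {α,δ,ε,ζ}, {β,γ,δ,ε}, {β,γ,δ,ζ}, {β,γ,ε,ζ}, {α,β,γ,δ,ε}, {α,β,γ,δ,ζ}, {α,β,γ,ε,ζ}, {β,γ,δ,ε,ζ}, X }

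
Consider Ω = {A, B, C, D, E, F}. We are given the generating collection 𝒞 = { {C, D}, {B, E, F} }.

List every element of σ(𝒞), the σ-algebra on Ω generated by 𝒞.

Take S₀ = 𝒞 ∪ {∅, Ω} = { ∅, {C, D}, {B, E, F}, Ω }.
Pass 1: +3 →
  {A, C, D}  = Ω∖{B, E, F}
  {A, B, E, F}  = Ω∖{C, D}
  {B, C, D, E, F}  = {C, D} ∪ {B, E, F}
  (now 7)
Pass 2 (1 new):
  {A}  = Ω∖{B, C, D, E, F}
  (now 8)
Pass 3 adds nothing — fixpoint reached.

Therefore σ(𝒞) = { ∅, {A}, {C, D}, {A, C, D}, {B, E, F}, {A, B, E, F}, {B, C, D, E, F}, Ω } (|σ(𝒞)| = 8).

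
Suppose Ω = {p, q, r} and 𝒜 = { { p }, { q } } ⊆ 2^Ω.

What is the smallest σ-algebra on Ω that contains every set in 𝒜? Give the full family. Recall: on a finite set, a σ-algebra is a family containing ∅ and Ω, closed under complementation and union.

Answer: σ(𝒜) = { {  }, { p }, { q }, { r }, { p, q }, { p, r }, { q, r }, Ω }

Trace:
Initial family (4 sets): { {  }, { p }, { q }, Ω }.
Round 1 (3 new):
  { p, q }  = { p } ∪ { q }
  { p, r }  = ᶜ of { q }
  { q, r }  = ᶜ of { p }
  — 7 sets.
Round 2 adds 1:
  { r }  = ᶜ of { p, q }
  — 8 sets.
Round 3: stable.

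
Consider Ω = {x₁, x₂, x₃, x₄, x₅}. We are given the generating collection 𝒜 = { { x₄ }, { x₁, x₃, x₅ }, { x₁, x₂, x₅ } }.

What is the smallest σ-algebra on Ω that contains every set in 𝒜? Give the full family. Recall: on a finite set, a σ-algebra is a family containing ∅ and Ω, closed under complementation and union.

Seed the family with 𝒜 together with ∅ and Ω: { ∅, { x₄ }, { x₁, x₂, x₅ }, { x₁, x₃, x₅ }, Ω }.
Iteration 1 adds 5:
  { x₂, x₄ }  = { x₁, x₃, x₅ }ᶜ
  { x₃, x₄ }  = { x₁, x₂, x₅ }ᶜ
  { x₁, x₂, x₃, x₅ }  = { x₄ }ᶜ
  { x₁, x₂, x₄, x₅ }  = { x₁, x₂, x₅ } ∪ { x₄ }
  { x₁, x₃, x₄, x₅ }  = { x₄ } ∪ { x₁, x₃, x₅ }
  [10 total]
Iteration 2. New:
  { x₂ }  = { x₁, x₃, x₄, x₅ }ᶜ
  { x₃ }  = { x₁, x₂, x₄, x₅ }ᶜ
  { x₂, x₃, x₄ }  = { x₃, x₄ } ∪ { x₂, x₄ }
  [13 total]
Iteration 3 adds 2:
  { x₁, x₅ }  = { x₂, x₃, x₄ }ᶜ
  { x₂, x₃ }  = { x₃ } ∪ { x₂ }
  [15 total]
Iteration 4: +1 →
  { x₁, x₄, x₅ }  = { x₂, x₃ }ᶜ
  [16 total]
Iteration 5: stable.

σ(𝒜) = { ∅, { x₂ }, { x₃ }, { x₄ }, { x₁, x₅ }, { x₂, x₃ }, { x₂, x₄ }, { x₃, x₄ }, { x₁, x₂, x₅ }, { x₁, x₃, x₅ }, { x₁, x₄, x₅ }, { x₂, x₃, x₄ }, { x₁, x₂, x₃, x₅ }, { x₁, x₂, x₄, x₅ }, { x₁, x₃, x₄, x₅ }, Ω }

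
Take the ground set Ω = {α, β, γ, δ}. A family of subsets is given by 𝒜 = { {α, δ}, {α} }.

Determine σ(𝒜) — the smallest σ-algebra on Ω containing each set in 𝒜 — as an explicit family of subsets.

σ(𝒜) = { {}, {α}, {δ}, {α, δ}, {β, γ}, {α, β, γ}, {β, γ, δ}, Ω }

Check:
Seed the family with 𝒜 together with ∅ and Ω: { {}, {α}, {α, δ}, Ω }.
Pass 1 adds 2:
  {β, γ}  = complement {α, δ}
  {β, γ, δ}  = complement {α}
  |family| = 6
Pass 2. New:
  {α, β, γ}  = {β, γ} ∪ {α}
  |family| = 7
Pass 3. New:
  {δ}  = complement {α, β, γ}
  |family| = 8
After Pass 4 the family is unchanged; done.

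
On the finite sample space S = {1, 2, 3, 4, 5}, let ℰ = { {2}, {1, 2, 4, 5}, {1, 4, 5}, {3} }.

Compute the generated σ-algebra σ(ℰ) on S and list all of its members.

σ(ℰ) (8 sets): { {}, {2}, {3}, {2, 3}, {1, 4, 5}, {1, 2, 4, 5}, {1, 3, 4, 5}, S }

Derivation:
Seed the family with ℰ together with ∅ and S: { {}, {2}, {3}, {1, 4, 5}, {1, 2, 4, 5}, S }.
Step 1: +2 →
  {2, 3}  = S∖{1, 4, 5}
  {1, 3, 4, 5}  = S∖{2}
Step 2: closed — nothing new.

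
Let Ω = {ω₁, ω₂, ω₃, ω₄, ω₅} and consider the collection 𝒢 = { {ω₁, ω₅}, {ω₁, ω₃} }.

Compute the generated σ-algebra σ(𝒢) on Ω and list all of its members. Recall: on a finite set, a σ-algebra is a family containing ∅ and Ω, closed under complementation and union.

Seed the family with 𝒢 together with ∅ and Ω: { {}, {ω₁, ω₃}, {ω₁, ω₅}, Ω }.
Step 1 adds 3:
  {ω₁, ω₃, ω₅}  = {ω₁, ω₃} ∪ {ω₁, ω₅}
  {ω₂, ω₃, ω₄}  = ᶜ of {ω₁, ω₅}
  {ω₂, ω₄, ω₅}  = ᶜ of {ω₁, ω₃}
  [7 total]
Step 2: +4 →
  {ω₂, ω₄}  = ᶜ of {ω₁, ω₃, ω₅}
  {ω₁, ω₂, ω₃, ω₄}  = {ω₂, ω₃, ω₄} ∪ {ω₁, ω₃}
  {ω₁, ω₂, ω₄, ω₅}  = {ω₁, ω₅} ∪ {ω₂, ω₄, ω₅}
  {ω₂, ω₃, ω₄, ω₅}  = {ω₂, ω₃, ω₄} ∪ {ω₂, ω₄, ω₅}
  [11 total]
Step 3 adds 3:
  {ω₁}  = ᶜ of {ω₂, ω₃, ω₄, ω₅}
  {ω₃}  = ᶜ of {ω₁, ω₂, ω₄, ω₅}
  {ω₅}  = ᶜ of {ω₁, ω₂, ω₃, ω₄}
  [14 total]
Step 4. New:
  {ω₃, ω₅}  = {ω₃} ∪ {ω₅}
  {ω₁, ω₂, ω₄}  = {ω₂, ω₄} ∪ {ω₁}
  [16 total]
Step 5: already closed under ᶜ and ∪.

σ(𝒢) = { {}, {ω₁}, {ω₃}, {ω₅}, {ω₁, ω₃}, {ω₁, ω₅}, {ω₂, ω₄}, {ω₃, ω₅}, {ω₁, ω₂, ω₄}, {ω₁, ω₃, ω₅}, {ω₂, ω₃, ω₄}, {ω₂, ω₄, ω₅}, {ω₁, ω₂, ω₃, ω₄}, {ω₁, ω₂, ω₄, ω₅}, {ω₂, ω₃, ω₄, ω₅}, Ω }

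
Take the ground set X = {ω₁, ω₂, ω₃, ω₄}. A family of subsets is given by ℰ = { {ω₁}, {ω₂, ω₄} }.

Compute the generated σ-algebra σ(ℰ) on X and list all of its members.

Initial family (4 sets): { {}, {ω₁}, {ω₂, ω₄}, X }.
Step 1: +3 →
  {ω₁, ω₃}  = ᶜ of {ω₂, ω₄}
  {ω₁, ω₂, ω₄}  = {ω₂, ω₄} ∪ {ω₁}
  {ω₂, ω₃, ω₄}  = ᶜ of {ω₁}
  (now 7)
Step 2 (1 new):
  {ω₃}  = ᶜ of {ω₁, ω₂, ω₄}
  (now 8)
Step 3: stable.

|σ(ℰ)| = 8.  σ(ℰ) = { {}, {ω₁}, {ω₃}, {ω₁, ω₃}, {ω₂, ω₄}, {ω₁, ω₂, ω₄}, {ω₂, ω₃, ω₄}, X }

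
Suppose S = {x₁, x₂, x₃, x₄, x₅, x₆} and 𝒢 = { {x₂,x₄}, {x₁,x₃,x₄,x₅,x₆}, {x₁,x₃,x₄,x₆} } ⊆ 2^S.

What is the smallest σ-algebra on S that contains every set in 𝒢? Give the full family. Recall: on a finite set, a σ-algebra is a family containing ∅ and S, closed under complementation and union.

|σ(𝒢)| = 16.  σ(𝒢) = { {}, {x₂}, {x₄}, {x₅}, {x₂,x₄}, {x₂,x₅}, {x₄,x₅}, {x₁,x₃,x₆}, {x₂,x₄,x₅}, {x₁,x₂,x₃,x₆}, {x₁,x₃,x₄,x₆}, {x₁,x₃,x₅,x₆}, {x₁,x₂,x₃,x₄,x₆}, {x₁,x₂,x₃,x₅,x₆}, {x₁,x₃,x₄,x₅,x₆}, S }

Trace:
Initial family (5 sets): { {}, {x₂,x₄}, {x₁,x₃,x₄,x₆}, {x₁,x₃,x₄,x₅,x₆}, S }.
Iteration 1. New:
  {x₂}  = S∖{x₁,x₃,x₄,x₅,x₆}
  {x₂,x₅}  = S∖{x₁,x₃,x₄,x₆}
  {x₁,x₃,x₅,x₆}  = S∖{x₂,x₄}
  {x₁,x₂,x₃,x₄,x₆}  = {x₁,x₃,x₄,x₆} ∪ {x₂,x₄}
Iteration 2 (3 new):
  {x₅}  = S∖{x₁,x₂,x₃,x₄,x₆}
  {x₂,x₄,x₅}  = {x₂,x₅} ∪ {x₂,x₄}
  {x₁,x₂,x₃,x₅,x₆}  = {x₁,x₃,x₅,x₆} ∪ {x₂,x₅}
Iteration 3. New:
  {x₄}  = S∖{x₁,x₂,x₃,x₅,x₆}
  {x₁,x₃,x₆}  = S∖{x₂,x₄,x₅}
Iteration 4 adds 2:
  {x₄,x₅}  = {x₄} ∪ {x₅}
  {x₁,x₂,x₃,x₆}  = {x₁,x₃,x₆} ∪ {x₂}
Iteration 5: stable.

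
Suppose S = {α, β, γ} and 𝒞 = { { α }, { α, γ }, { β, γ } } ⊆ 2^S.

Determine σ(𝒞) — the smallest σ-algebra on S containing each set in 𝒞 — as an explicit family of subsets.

Start: 𝒞 ∪ {∅, S} = { {}, { α }, { α, γ }, { β, γ }, S }.
Round 1: 1 new —
  { β }  = { α, γ }ᶜ
  — 6 sets.
Round 2: 1 new —
  { α, β }  = { β } ∪ { α }
  — 7 sets.
Round 3: 1 new —
  { γ }  = { α, β }ᶜ
  — 8 sets.
Round 4: stable.

|σ(𝒞)| = 8.  σ(𝒞) = { {}, { α }, { β }, { γ }, { α, β }, { α, γ }, { β, γ }, S }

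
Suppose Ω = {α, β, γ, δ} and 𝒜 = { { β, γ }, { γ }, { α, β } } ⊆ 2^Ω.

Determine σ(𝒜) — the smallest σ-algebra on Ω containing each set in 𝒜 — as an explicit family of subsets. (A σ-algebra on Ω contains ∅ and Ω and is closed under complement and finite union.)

Start: 𝒜 ∪ {∅, Ω} = { ∅, { γ }, { α, β }, { β, γ }, Ω }.
Pass 1: +4 →
  { α, δ }  = Ω∖{ β, γ }
  { γ, δ }  = Ω∖{ α, β }
  { α, β, γ }  = { γ } ∪ { α, β }
  { α, β, δ }  = Ω∖{ γ }
  — 9 sets.
Pass 2. New:
  { δ }  = Ω∖{ α, β, γ }
  { α, γ, δ }  = { γ, δ } ∪ { α, δ }
  { β, γ, δ }  = { γ, δ } ∪ { β, γ }
  — 12 sets.
Pass 3 (2 new):
  { α }  = Ω∖{ β, γ, δ }
  { β }  = Ω∖{ α, γ, δ }
  — 14 sets.
Pass 4: +2 →
  { α, γ }  = { γ } ∪ { α }
  { β, δ }  = { δ } ∪ { β }
  — 16 sets.
Pass 5 adds nothing — fixpoint reached.

Hence σ(𝒜) has 16 members: { ∅, { α }, { β }, { γ }, { δ }, { α, β }, { α, γ }, { α, δ }, { β, γ }, { β, δ }, { γ, δ }, { α, β, γ }, { α, β, δ }, { α, γ, δ }, { β, γ, δ }, Ω }.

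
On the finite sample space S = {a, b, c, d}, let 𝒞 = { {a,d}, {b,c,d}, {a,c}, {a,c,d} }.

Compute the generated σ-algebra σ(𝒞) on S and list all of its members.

Initial family (6 sets): { {}, {a,c}, {a,d}, {a,c,d}, {b,c,d}, S }.
Pass 1 (4 new):
  {a}  = S∖{b,c,d}
  {b}  = S∖{a,c,d}
  {b,c}  = S∖{a,d}
  {b,d}  = S∖{a,c}
  [10 total]
Pass 2: +3 →
  {a,b}  = {b} ∪ {a}
  {a,b,c}  = {b} ∪ {a,c}
  {a,b,d}  = {b} ∪ {a,d}
  [13 total]
Pass 3: +3 →
  {c}  = S∖{a,b,d}
  {d}  = S∖{a,b,c}
  {c,d}  = S∖{a,b}
  [16 total]
Pass 4: no new sets; the family is a σ-algebra.

|σ(𝒞)| = 16.  σ(𝒞) = { {}, {a}, {b}, {c}, {d}, {a,b}, {a,c}, {a,d}, {b,c}, {b,d}, {c,d}, {a,b,c}, {a,b,d}, {a,c,d}, {b,c,d}, S }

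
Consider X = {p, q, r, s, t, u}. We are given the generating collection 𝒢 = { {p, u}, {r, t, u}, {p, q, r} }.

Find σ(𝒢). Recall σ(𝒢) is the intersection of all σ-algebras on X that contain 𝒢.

Answer: σ(𝒢) = { {}, {p}, {q}, {r}, {s}, {t}, {u}, {p, q}, {p, r}, {p, s}, {p, t}, {p, u}, {q, r}, {q, s}, {q, t}, {q, u}, {r, s}, {r, t}, {r, u}, {s, t}, {s, u}, {t, u}, {p, q, r}, {p, q, s}, {p, q, t}, {p, q, u}, {p, r, s}, {p, r, t}, {p, r, u}, {p, s, t}, {p, s, u}, {p, t, u}, {q, r, s}, {q, r, t}, {q, r, u}, {q, s, t}, {q, s, u}, {q, t, u}, {r, s, t}, {r, s, u}, {r, t, u}, {s, t, u}, {p, q, r, s}, {p, q, r, t}, {p, q, r, u}, {p, q, s, t}, {p, q, s, u}, {p, q, t, u}, {p, r, s, t}, {p, r, s, u}, {p, r, t, u}, {p, s, t, u}, {q, r, s, t}, {q, r, s, u}, {q, r, t, u}, {q, s, t, u}, {r, s, t, u}, {p, q, r, s, t}, {p, q, r, s, u}, {p, q, r, t, u}, {p, q, s, t, u}, {p, r, s, t, u}, {q, r, s, t, u}, X }

Derivation:
Take S₀ = 𝒢 ∪ {∅, X} = { {}, {p, u}, {p, q, r}, {r, t, u}, X }.
Step 1 adds 6:
  {p, q, s}  = {r, t, u}ᶜ
  {s, t, u}  = {p, q, r}ᶜ
  {p, q, r, u}  = {p, q, r} ∪ {p, u}
  {p, r, t, u}  = {r, t, u} ∪ {p, u}
  {q, r, s, t}  = {p, u}ᶜ
  {p, q, r, t, u}  = {p, q, r} ∪ {r, t, u}
  |family| = 11
Step 2 (12 new):
  {s}  = {p, q, r, t, u}ᶜ
  {q, s}  = {p, r, t, u}ᶜ
  {s, t}  = {p, q, r, u}ᶜ
  {p, q, r, s}  = {p, q, r} ∪ {p, q, s}
  {p, q, s, u}  = {p, u} ∪ {p, q, s}
  {p, s, t, u}  = {p, u} ∪ {s, t, u}
  {r, s, t, u}  = {r, t, u} ∪ {s, t, u}
  {p, q, r, s, t}  = {p, q, r} ∪ {q, r, s, t}
  {p, q, r, s, u}  = {p, q, s} ∪ {p, q, r, u}
  {p, q, s, t, u}  = {p, q, s} ∪ {s, t, u}
  {p, r, s, t, u}  = {p, r, t, u} ∪ {s, t, u}
  {q, r, s, t, u}  = {q, r, s, t} ∪ {r, t, u}
  |family| = 23
Step 3: +13 →
  {p}  = {q, r, s, t, u}ᶜ
  {q}  = {p, r, s, t, u}ᶜ
  {r}  = {p, q, s, t, u}ᶜ
  {t}  = {p, q, r, s, u}ᶜ
  {u}  = {p, q, r, s, t}ᶜ
  {p, q}  = {r, s, t, u}ᶜ
  {q, r}  = {p, s, t, u}ᶜ
  {r, t}  = {p, q, s, u}ᶜ
  {t, u}  = {p, q, r, s}ᶜ
  {p, s, u}  = {p, u} ∪ {s}
  {q, s, t}  = {s, t} ∪ {q, s}
  {p, q, s, t}  = {s, t} ∪ {p, q, s}
  {q, s, t, u}  = {s, t, u} ∪ {q, s}
  |family| = 36
Step 4 adds 24:
  {p, r}  = {q, s, t, u}ᶜ
  {p, s}  = {p} ∪ {s}
  {p, t}  = {p} ∪ {t}
  {q, t}  = {q} ∪ {t}
  {q, u}  = {q} ∪ {u}
  {r, s}  = {r} ∪ {s}
  {r, u}  = {p, q, s, t}ᶜ
  {s, u}  = {u} ∪ {s}
  {p, q, t}  = {p, q} ∪ {t}
  {p, q, u}  = {p, q} ∪ {p, u}
  {p, r, t}  = {p} ∪ {r, t}
  {p, r, u}  = {q, s, t}ᶜ
  {p, s, t}  = {p} ∪ {s, t}
  {p, t, u}  = {t, u} ∪ {p}
  {q, r, s}  = {r} ∪ {q, s}
  {q, r, t}  = {p, s, u}ᶜ
  {q, r, u}  = {u} ∪ {q, r}
  {q, s, u}  = {u} ∪ {q, s}
  {q, t, u}  = {t, u} ∪ {q}
  {r, s, t}  = {s, t} ∪ {r}
  {p, q, r, t}  = {p, q, r} ∪ {t}
  {p, q, t, u}  = {t, u} ∪ {p, q}
  {p, r, s, u}  = {p, s, u} ∪ {r}
  {q, r, t, u}  = {t, u} ∪ {q, r}
  |family| = 60
Step 5. New:
  {p, r, s}  = {q, t, u}ᶜ
  {r, s, u}  = {p, q, t}ᶜ
  {p, r, s, t}  = {q, u}ᶜ
  {q, r, s, u}  = {p, t}ᶜ
  |family| = 64
After Step 6 the family is unchanged; done.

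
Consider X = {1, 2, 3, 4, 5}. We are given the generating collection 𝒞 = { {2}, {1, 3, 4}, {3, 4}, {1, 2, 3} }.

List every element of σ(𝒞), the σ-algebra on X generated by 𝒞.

Initial family (6 sets): { {}, {2}, {3, 4}, {1, 2, 3}, {1, 3, 4}, X }.
Round 1: 6 new —
  {2, 5}  = {1, 3, 4}ᶜ
  {4, 5}  = {1, 2, 3}ᶜ
  {1, 2, 5}  = {3, 4}ᶜ
  {2, 3, 4}  = {3, 4} ∪ {2}
  {1, 2, 3, 4}  = {1, 3, 4} ∪ {1, 2, 3}
  {1, 3, 4, 5}  = {2}ᶜ
  |family| = 12
Round 2 (7 new):
  {5}  = {1, 2, 3, 4}ᶜ
  {1, 5}  = {2, 3, 4}ᶜ
  {2, 4, 5}  = {2, 5} ∪ {4, 5}
  {3, 4, 5}  = {3, 4} ∪ {4, 5}
  {1, 2, 3, 5}  = {2, 5} ∪ {1, 2, 3}
  {1, 2, 4, 5}  = {4, 5} ∪ {1, 2, 5}
  {2, 3, 4, 5}  = {2, 5} ∪ {3, 4}
  |family| = 19
Round 3 adds 6:
  {1}  = {2, 3, 4, 5}ᶜ
  {3}  = {1, 2, 4, 5}ᶜ
  {4}  = {1, 2, 3, 5}ᶜ
  {1, 2}  = {3, 4, 5}ᶜ
  {1, 3}  = {2, 4, 5}ᶜ
  {1, 4, 5}  = {4, 5} ∪ {1, 5}
  |family| = 25
Round 4: +7 →
  {1, 4}  = {4} ∪ {1}
  {2, 3}  = {1, 4, 5}ᶜ
  {2, 4}  = {2} ∪ {4}
  {3, 5}  = {5} ∪ {3}
  {1, 2, 4}  = {1, 2} ∪ {4}
  {1, 3, 5}  = {5} ∪ {1, 3}
  {2, 3, 5}  = {2, 5} ∪ {3}
  |family| = 32
Round 5: stable.

Hence σ(𝒞) has 32 members: { {}, {1}, {2}, {3}, {4}, {5}, {1, 2}, {1, 3}, {1, 4}, {1, 5}, {2, 3}, {2, 4}, {2, 5}, {3, 4}, {3, 5}, {4, 5}, {1, 2, 3}, {1, 2, 4}, {1, 2, 5}, {1, 3, 4}, {1, 3, 5}, {1, 4, 5}, {2, 3, 4}, {2, 3, 5}, {2, 4, 5}, {3, 4, 5}, {1, 2, 3, 4}, {1, 2, 3, 5}, {1, 2, 4, 5}, {1, 3, 4, 5}, {2, 3, 4, 5}, X }.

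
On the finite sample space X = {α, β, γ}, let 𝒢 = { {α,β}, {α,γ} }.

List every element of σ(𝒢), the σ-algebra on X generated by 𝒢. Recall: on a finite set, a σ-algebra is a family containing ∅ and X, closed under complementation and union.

Answer: σ(𝒢) = { ∅, {α}, {β}, {γ}, {α,β}, {α,γ}, {β,γ}, X }

Working:
Seed the family with 𝒢 together with ∅ and X: { ∅, {α,β}, {α,γ}, X }.
Pass 1 adds 2:
  {β}  = {α,γ}ᶜ
  {γ}  = {α,β}ᶜ
  (now 6)
Pass 2: +1 →
  {β,γ}  = {γ} ∪ {β}
  (now 7)
Pass 3 adds 1:
  {α}  = {β,γ}ᶜ
  (now 8)
Pass 4: closed — nothing new.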